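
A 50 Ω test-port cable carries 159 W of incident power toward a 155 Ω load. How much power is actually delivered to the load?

Γ = (155 − 50)/(155 + 50) = 0.512
|Γ|² = 0.262
P_refl = |Γ|²·P_inc = 41.7 W, P_del = (1 − |Γ|²)·P_inc = 117 W

P_delivered ≈ 117 W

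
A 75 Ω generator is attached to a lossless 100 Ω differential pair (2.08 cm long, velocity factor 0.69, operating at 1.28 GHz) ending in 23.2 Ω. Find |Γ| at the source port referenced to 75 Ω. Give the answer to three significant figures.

|Γ| ≈ 0.641

λ = v/f = 0.69·c / 1.28 GHz = 0.162 m
βl = 2π·l/λ = 2π × 0.129 = 46.3°
tan(βl) = 1.05
Z_in = Z_0·(Z_L + jZ_0·tanβl)/(Z_0 + jZ_L·tanβl) = 45.9 + j93.5 Ω
Γ_s = (Z_in − Z_s)/(Z_in + Z_s) = (-29.1 + j93.5)/(121 + j93.5), |Γ_s| = 0.641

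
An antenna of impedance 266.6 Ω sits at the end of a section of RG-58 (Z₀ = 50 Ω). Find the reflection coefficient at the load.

Γ = (Z_L − Z_0)/(Z_L + Z_0) = (266.6 − 50)/(266.6 + 50) = 216.6/316.6

Γ = 0.684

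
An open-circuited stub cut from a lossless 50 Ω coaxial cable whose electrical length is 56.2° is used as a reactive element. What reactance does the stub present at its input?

tan(βl) = 1.49
For an open-circuited stub, Z_in = −jZ_0·cot(βl) = −jZ_0/tan(βl)

X_in ≈ -33.5 Ω (capacitive)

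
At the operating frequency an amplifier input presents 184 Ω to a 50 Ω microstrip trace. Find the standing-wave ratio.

Γ = (184 − 50)/(184 + 50) = 0.573
VSWR = (1 + 0.573)/(1 − 0.573)

VSWR ≈ 3.68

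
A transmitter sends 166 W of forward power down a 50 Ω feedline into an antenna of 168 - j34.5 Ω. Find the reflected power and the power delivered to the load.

P_reflected ≈ 51.5 W; P_delivered ≈ 114 W

|Γ| = |(118 − j34.5)/(218 − j34.5)| = 0.557
|Γ|² = 0.31
P_refl = |Γ|²·P_inc = 51.5 W, P_del = (1 − |Γ|²)·P_inc = 114 W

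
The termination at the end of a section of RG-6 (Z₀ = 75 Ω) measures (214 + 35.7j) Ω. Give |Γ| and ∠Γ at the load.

Γ ≈ 0.493 ∠ 7.36°

Γ = (Z_L − Z_0)/(Z_L + Z_0) = (139 + j35.7)/(289 + j35.7)
|Γ| = 144/291 = 0.493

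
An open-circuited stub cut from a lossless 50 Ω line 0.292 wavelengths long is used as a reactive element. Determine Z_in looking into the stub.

Z_in ≈ +j13.5 Ω

βl = 2π × 0.292 = 105°
tan(βl) = -3.7
For an open-circuited stub, Z_in = −jZ_0·cot(βl) = −jZ_0/tan(βl)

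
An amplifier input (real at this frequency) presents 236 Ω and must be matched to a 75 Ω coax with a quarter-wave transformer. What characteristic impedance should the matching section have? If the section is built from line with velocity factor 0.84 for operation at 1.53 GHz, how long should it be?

Z_qwt = √(Z_0·R_L) = √(75 × 236) = √17700
λ = 0.84·c/f = 0.165 m, so l = λ/4 = 0.0412 m

Z_qwt ≈ 133 Ω; length ≈ 4.12 cm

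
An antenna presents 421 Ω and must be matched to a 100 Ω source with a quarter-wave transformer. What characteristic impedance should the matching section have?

Z_qwt ≈ 205 Ω

Z_qwt = √(Z_0·R_L) = √(100 × 421) = √42100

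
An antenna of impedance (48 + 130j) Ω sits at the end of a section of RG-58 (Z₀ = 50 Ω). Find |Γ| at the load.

|Γ| ≈ 0.799

Γ = (Z_L − Z_0)/(Z_L + Z_0) = (-2 + j130)/(98 + j130)
|Γ| = 130/163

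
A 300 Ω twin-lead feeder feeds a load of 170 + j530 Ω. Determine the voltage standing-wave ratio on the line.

Γ = (Z_L − Z_0)/(Z_L + Z_0) = (-130 + j530)/(470 + j530)
|Γ| = 546/708 = 0.77
VSWR = (1 + |Γ|)/(1 − |Γ|) = 1.77/0.23

VSWR ≈ 7.71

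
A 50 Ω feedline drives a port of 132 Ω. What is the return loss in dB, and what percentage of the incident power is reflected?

RL ≈ 6.93 dB; 20.3% of incident power reflected

Γ = (132 − 50)/(132 + 50) = 0.451
RL = −20·log₁₀(0.451) = 6.93 dB
P_refl/P_inc = |Γ|² = 0.203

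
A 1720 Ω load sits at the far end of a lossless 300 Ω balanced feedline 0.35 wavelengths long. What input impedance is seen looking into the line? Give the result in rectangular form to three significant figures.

βl = 2π × 0.35 = 126°
tan(βl) = tan(126°) = -1.38
Z_in = Z_0·(Z_L + jZ_0·tanβl)/(Z_0 + jZ_L·tanβl)
     = 300·(1720 − j413)/(300 − j2370)

Z_in ≈ 78.7 + j208 Ω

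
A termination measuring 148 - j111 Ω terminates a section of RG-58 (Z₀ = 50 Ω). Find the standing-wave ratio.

Γ = (Z_L − Z_0)/(Z_L + Z_0) = (98 − j111)/(198 − j111)
|Γ| = 148/227 = 0.652
VSWR = (1 + |Γ|)/(1 − |Γ|) = 1.65/0.348

VSWR ≈ 4.75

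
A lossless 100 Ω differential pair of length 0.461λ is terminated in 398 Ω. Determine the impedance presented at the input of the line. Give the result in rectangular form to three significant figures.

βl = 2π × 0.461 = 166°
tan(βl) = tan(166°) = -0.25
Z_in = Z_0·(Z_L + jZ_0·tanβl)/(Z_0 + jZ_L·tanβl)
     = 100·(398 − j25)/(100 − j99.5)

Z_in ≈ 212 + j186 Ω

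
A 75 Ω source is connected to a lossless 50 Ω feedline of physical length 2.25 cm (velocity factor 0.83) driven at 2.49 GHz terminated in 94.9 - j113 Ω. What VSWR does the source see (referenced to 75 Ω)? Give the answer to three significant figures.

VSWR ≈ 7.32

λ = v/f = 0.83·c / 2.49 GHz = 0.1 m
βl = 2π·l/λ = 2π × 0.225 = 81°
tan(βl) = 6.31
Z_in = Z_0·(Z_L + jZ_0·tanβl)/(Z_0 + jZ_L·tanβl) = 10.3 + j5.2 Ω
Γ_s = (Z_in − Z_s)/(Z_in + Z_s) = (-64.7 + j5.2)/(85.3 + j5.2), |Γ_s| = 0.76
VSWR = (1 + |Γ_s|)/(1 − |Γ_s|)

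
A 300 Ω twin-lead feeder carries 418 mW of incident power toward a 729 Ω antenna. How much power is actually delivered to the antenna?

P_delivered ≈ 345 mW

Γ = (729 − 300)/(729 + 300) = 0.417
|Γ|² = 0.174
P_refl = |Γ|²·P_inc = 72.7 mW, P_del = (1 − |Γ|²)·P_inc = 345 mW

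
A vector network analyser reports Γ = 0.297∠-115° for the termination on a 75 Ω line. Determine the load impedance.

Z_L ≈ 51.1 − j30.1 Ω

Z_L = Z_0·(1 + Γ)/(1 − Γ) = 75·(0.874 − j0.269)/(1.13 + j0.269)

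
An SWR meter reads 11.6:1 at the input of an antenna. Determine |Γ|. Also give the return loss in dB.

|Γ| = (S − 1)/(S + 1) = (11.6 − 1)/(11.6 + 1) = 10.6/12.6
RL = −20·log₁₀|Γ| = −20·log₁₀(0.841)

|Γ| ≈ 0.841; return loss ≈ 1.5 dB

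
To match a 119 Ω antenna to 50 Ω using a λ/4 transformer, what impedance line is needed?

Z_qwt ≈ 77.1 Ω

Z_qwt = √(Z_0·R_L) = √(50 × 119) = √5950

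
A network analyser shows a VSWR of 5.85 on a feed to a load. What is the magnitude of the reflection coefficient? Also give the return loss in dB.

|Γ| ≈ 0.708; return loss ≈ 3 dB

|Γ| = (S − 1)/(S + 1) = (5.85 − 1)/(5.85 + 1) = 4.85/6.85
RL = −20·log₁₀|Γ| = −20·log₁₀(0.708)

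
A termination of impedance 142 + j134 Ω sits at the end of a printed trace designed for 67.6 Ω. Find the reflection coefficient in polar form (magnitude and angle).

Γ = (Z_L − Z_0)/(Z_L + Z_0) = (74.4 + j134)/(209.6 + j134)
|Γ| = 153/249 = 0.616

Γ ≈ 0.616 ∠ 28.4°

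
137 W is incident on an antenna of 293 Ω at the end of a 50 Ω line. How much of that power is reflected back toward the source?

P_reflected ≈ 68.8 W

Γ = (293 − 50)/(293 + 50) = 0.708
|Γ|² = 0.502
P_refl = |Γ|²·P_inc = 68.8 W, P_del = (1 − |Γ|²)·P_inc = 68.2 W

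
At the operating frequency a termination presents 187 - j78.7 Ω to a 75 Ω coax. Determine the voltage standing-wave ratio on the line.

VSWR ≈ 3

Γ = (Z_L − Z_0)/(Z_L + Z_0) = (112 − j78.7)/(262 − j78.7)
|Γ| = 137/274 = 0.5
VSWR = (1 + |Γ|)/(1 − |Γ|) = 1.5/0.5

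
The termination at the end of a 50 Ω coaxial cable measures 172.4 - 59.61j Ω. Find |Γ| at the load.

Γ = (Z_L − Z_0)/(Z_L + Z_0) = (122.4 − j59.61)/(222.4 − j59.61)
|Γ| = 136/230

|Γ| ≈ 0.591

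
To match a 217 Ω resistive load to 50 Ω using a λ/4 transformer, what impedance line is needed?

Z_qwt = √(Z_0·R_L) = √(50 × 217) = √10850

Z_qwt ≈ 104 Ω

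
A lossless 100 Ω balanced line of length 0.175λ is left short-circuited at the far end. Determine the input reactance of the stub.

βl = 2π × 0.175 = 63°
tan(βl) = 1.96
For a short-circuited stub, Z_in = jZ_0·tan(βl)

X_in ≈ 196 Ω (inductive)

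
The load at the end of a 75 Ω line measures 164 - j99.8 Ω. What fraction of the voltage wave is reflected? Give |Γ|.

|Γ| ≈ 0.516

Γ = (Z_L − Z_0)/(Z_L + Z_0) = (89 − j99.8)/(239 − j99.8)
|Γ| = 134/259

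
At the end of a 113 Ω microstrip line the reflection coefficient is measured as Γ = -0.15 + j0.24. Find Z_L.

Z_L ≈ 75.3 + j39.3 Ω

Z_L = Z_0·(1 + Γ)/(1 − Γ) = 113·(0.85 + j0.24)/(1.15 − j0.24)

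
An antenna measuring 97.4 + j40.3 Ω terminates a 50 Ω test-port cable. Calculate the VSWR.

Γ = (Z_L − Z_0)/(Z_L + Z_0) = (47.4 + j40.3)/(147.4 + j40.3)
|Γ| = 62.2/153 = 0.407
VSWR = (1 + |Γ|)/(1 − |Γ|) = 1.41/0.593

VSWR ≈ 2.37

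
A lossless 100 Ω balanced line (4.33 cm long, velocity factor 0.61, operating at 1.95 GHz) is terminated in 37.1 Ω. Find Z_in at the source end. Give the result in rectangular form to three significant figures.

Z_in ≈ 39 − j21.2 Ω

λ = v/f = 0.61·c / 1.95 GHz = 0.0938 m
βl = 2π·l/λ = 2π × 0.461 = 166°
tan(βl) = tan(166°) = -0.247
Z_in = Z_0·(Z_L + jZ_0·tanβl)/(Z_0 + jZ_L·tanβl)
     = 100·(37.1 − j24.7)/(100 − j9.18)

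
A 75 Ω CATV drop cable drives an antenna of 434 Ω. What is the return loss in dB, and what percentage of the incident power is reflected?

Γ = (434 − 75)/(434 + 75) = 0.705
RL = −20·log₁₀(0.705) = 3.03 dB
P_refl/P_inc = |Γ|² = 0.497

RL ≈ 3.03 dB; 49.7% of incident power reflected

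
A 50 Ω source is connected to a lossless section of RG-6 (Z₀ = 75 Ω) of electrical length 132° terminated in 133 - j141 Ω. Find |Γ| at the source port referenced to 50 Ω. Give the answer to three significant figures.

|Γ| ≈ 0.679

tan(βl) = -1.11
Z_in = Z_0·(Z_L + jZ_0·tanβl)/(Z_0 + jZ_L·tanβl) = 58.7 + j99.9 Ω
Γ_s = (Z_in − Z_s)/(Z_in + Z_s) = (8.68 + j99.9)/(109 + j99.9), |Γ_s| = 0.679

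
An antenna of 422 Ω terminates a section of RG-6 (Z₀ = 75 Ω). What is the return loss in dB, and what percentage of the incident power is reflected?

RL ≈ 3.12 dB; 48.7% of incident power reflected

Γ = (422 − 75)/(422 + 75) = 0.698
RL = −20·log₁₀(0.698) = 3.12 dB
P_refl/P_inc = |Γ|² = 0.487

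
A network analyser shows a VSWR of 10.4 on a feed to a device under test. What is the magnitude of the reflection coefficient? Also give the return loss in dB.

|Γ| ≈ 0.825; return loss ≈ 1.68 dB

|Γ| = (S − 1)/(S + 1) = (10.4 − 1)/(10.4 + 1) = 9.4/11.4
RL = −20·log₁₀|Γ| = −20·log₁₀(0.825)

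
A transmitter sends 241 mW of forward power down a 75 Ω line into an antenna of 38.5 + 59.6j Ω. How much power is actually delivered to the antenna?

|Γ| = |(-36.5 + j59.6)/(113.5 + j59.6)| = 0.545
|Γ|² = 0.297
P_refl = |Γ|²·P_inc = 71.6 mW, P_del = (1 − |Γ|²)·P_inc = 169 mW

P_delivered ≈ 169 mW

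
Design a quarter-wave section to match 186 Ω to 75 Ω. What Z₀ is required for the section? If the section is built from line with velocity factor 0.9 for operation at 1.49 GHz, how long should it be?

Z_qwt ≈ 118 Ω; length ≈ 4.53 cm

Z_qwt = √(Z_0·R_L) = √(75 × 186) = √13950
λ = 0.9·c/f = 0.181 m, so l = λ/4 = 0.0453 m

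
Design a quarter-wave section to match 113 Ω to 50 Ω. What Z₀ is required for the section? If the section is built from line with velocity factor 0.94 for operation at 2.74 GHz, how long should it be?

Z_qwt = √(Z_0·R_L) = √(50 × 113) = √5650
λ = 0.94·c/f = 0.103 m, so l = λ/4 = 0.0257 m

Z_qwt ≈ 75.2 Ω; length ≈ 2.57 cm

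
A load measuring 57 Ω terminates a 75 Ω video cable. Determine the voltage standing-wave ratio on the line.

Γ = (57 − 75)/(57 + 75) = -0.136
VSWR = (1 + 0.136)/(1 − 0.136)

VSWR ≈ 1.32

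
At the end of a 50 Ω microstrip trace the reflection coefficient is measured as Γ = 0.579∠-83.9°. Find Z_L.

Z_L ≈ 27.4 − j47.5 Ω

Z_L = Z_0·(1 + Γ)/(1 − Γ) = 50·(1.06 − j0.576)/(0.938 + j0.576)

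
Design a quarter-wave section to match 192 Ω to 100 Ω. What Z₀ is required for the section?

Z_qwt ≈ 139 Ω

Z_qwt = √(Z_0·R_L) = √(100 × 192) = √19200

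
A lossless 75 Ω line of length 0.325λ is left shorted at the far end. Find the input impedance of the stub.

Z_in ≈ −j147 Ω

βl = 2π × 0.325 = 117°
tan(βl) = -1.96
For a shorted stub, Z_in = jZ_0·tan(βl)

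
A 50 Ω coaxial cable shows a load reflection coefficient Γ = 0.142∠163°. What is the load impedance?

Z_L = Z_0·(1 + Γ)/(1 − Γ) = 50·(0.864 + j0.0415)/(1.14 − j0.0415)

Z_L ≈ 37.9 + j3.21 Ω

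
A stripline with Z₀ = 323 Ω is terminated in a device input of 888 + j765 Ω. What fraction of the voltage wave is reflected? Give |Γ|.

|Γ| ≈ 0.664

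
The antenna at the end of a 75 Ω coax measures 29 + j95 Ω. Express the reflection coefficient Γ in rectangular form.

Γ ≈ 0.214 + j0.718

Γ = (Z_L − Z_0)/(Z_L + Z_0) = (-46 + j95)/(104 + j95)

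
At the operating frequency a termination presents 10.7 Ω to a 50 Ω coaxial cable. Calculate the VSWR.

VSWR ≈ 4.67

Γ = (10.7 − 50)/(10.7 + 50) = -0.647
VSWR = (1 + 0.647)/(1 − 0.647)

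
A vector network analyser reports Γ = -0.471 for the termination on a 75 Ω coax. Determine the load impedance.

Z_L = Z_0·(1 + Γ)/(1 − Γ) = 75·(0.529)/(1.47)

Z_L ≈ 27 Ω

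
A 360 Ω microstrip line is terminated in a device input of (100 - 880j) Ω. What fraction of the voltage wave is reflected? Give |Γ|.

Γ = (Z_L − Z_0)/(Z_L + Z_0) = (-260 − j880)/(460 − j880)
|Γ| = 918/993

|Γ| ≈ 0.924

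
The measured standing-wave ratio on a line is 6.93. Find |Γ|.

|Γ| ≈ 0.748

|Γ| = (S − 1)/(S + 1) = (6.93 − 1)/(6.93 + 1) = 5.93/7.93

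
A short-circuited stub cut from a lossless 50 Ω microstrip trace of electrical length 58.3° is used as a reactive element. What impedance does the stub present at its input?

Z_in ≈ +j81 Ω

tan(βl) = 1.62
For a short-circuited stub, Z_in = jZ_0·tan(βl)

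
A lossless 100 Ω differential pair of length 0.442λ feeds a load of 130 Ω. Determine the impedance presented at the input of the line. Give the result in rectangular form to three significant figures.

βl = 2π × 0.442 = 159°
tan(βl) = tan(159°) = -0.381
Z_in = Z_0·(Z_L + jZ_0·tanβl)/(Z_0 + jZ_L·tanβl)
     = 100·(130 − j38.1)/(100 − j49.6)

Z_in ≈ 120 + j21.1 Ω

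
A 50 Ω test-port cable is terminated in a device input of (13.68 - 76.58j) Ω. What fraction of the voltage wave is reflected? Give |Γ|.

|Γ| ≈ 0.851

Γ = (Z_L − Z_0)/(Z_L + Z_0) = (-36.32 − j76.58)/(63.68 − j76.58)
|Γ| = 84.8/99.6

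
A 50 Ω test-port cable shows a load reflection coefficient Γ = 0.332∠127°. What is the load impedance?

Z_L ≈ 29.5 + j17.6 Ω

Z_L = Z_0·(1 + Γ)/(1 − Γ) = 50·(0.8 + j0.265)/(1.2 − j0.265)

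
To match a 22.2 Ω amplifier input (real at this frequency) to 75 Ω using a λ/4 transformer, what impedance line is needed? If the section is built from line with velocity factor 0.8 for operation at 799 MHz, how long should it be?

Z_qwt ≈ 40.8 Ω; length ≈ 7.51 cm

Z_qwt = √(Z_0·R_L) = √(75 × 22.2) = √1665
λ = 0.8·c/f = 0.3 m, so l = λ/4 = 0.0751 m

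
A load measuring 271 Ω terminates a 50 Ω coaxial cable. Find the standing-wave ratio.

For a purely resistive load, VSWR = R_L/Z_0 or Z_0/R_L (whichever > 1) = 271/50

VSWR ≈ 5.42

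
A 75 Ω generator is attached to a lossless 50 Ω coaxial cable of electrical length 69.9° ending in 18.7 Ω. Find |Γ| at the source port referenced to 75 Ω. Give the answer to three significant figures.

tan(βl) = 2.73
Z_in = Z_0·(Z_L + jZ_0·tanβl)/(Z_0 + jZ_L·tanβl) = 77.4 + j57.5 Ω
Γ_s = (Z_in − Z_s)/(Z_in + Z_s) = (2.45 + j57.5)/(152 + j57.5), |Γ_s| = 0.353

|Γ| ≈ 0.353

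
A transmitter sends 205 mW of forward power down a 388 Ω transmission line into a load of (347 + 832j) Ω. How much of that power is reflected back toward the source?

|Γ| = |(-41 + j832)/(735 + j832)| = 0.75
|Γ|² = 0.563
P_refl = |Γ|²·P_inc = 115 mW, P_del = (1 − |Γ|²)·P_inc = 89.6 mW

P_reflected ≈ 115 mW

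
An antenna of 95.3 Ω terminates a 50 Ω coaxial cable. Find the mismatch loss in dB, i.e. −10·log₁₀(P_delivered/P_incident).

mismatch loss ≈ 0.444 dB

Γ = (95.3 − 50)/(95.3 + 50) = 0.312
|Γ|² = 0.0972, so P_del/P_inc = 1 − |Γ|² = 0.903
ML = −10·log₁₀(1 − |Γ|²)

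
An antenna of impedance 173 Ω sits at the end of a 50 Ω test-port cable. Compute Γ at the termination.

Γ = 0.552

Γ = (Z_L − Z_0)/(Z_L + Z_0) = (173 − 50)/(173 + 50) = 123/223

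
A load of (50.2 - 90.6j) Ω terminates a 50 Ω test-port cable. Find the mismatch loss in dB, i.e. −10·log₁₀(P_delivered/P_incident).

Γ = (0.2 − j90.6)/(100.2 − j90.6), |Γ| = 0.671
|Γ|² = 0.45, so P_del/P_inc = 1 − |Γ|² = 0.55
ML = −10·log₁₀(1 − |Γ|²)

mismatch loss ≈ 2.59 dB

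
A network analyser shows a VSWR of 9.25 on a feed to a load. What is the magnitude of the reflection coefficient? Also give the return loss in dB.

|Γ| ≈ 0.805; return loss ≈ 1.89 dB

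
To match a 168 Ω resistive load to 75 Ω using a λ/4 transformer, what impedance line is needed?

Z_qwt = √(Z_0·R_L) = √(75 × 168) = √12600

Z_qwt ≈ 112 Ω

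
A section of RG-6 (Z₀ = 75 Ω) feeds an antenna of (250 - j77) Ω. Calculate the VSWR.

VSWR ≈ 3.68

Γ = (Z_L − Z_0)/(Z_L + Z_0) = (175 − j77)/(325 − j77)
|Γ| = 191/334 = 0.572
VSWR = (1 + |Γ|)/(1 − |Γ|) = 1.57/0.428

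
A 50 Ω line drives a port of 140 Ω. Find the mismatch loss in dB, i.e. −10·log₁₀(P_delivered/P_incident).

mismatch loss ≈ 1.1 dB

Γ = (140 − 50)/(140 + 50) = 0.474
|Γ|² = 0.224, so P_del/P_inc = 1 − |Γ|² = 0.776
ML = −10·log₁₀(1 − |Γ|²)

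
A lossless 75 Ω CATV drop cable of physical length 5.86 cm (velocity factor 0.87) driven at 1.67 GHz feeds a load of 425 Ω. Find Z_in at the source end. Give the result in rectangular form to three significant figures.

Z_in ≈ 25.7 + j70.4 Ω

λ = v/f = 0.87·c / 1.67 GHz = 0.156 m
βl = 2π·l/λ = 2π × 0.375 = 135°
tan(βl) = tan(135°) = -1
Z_in = Z_0·(Z_L + jZ_0·tanβl)/(Z_0 + jZ_L·tanβl)
     = 75·(425 − j75)/(75 − j425)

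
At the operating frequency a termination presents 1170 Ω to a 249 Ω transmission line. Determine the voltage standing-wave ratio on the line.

VSWR ≈ 4.7

For a purely resistive load, VSWR = R_L/Z_0 or Z_0/R_L (whichever > 1) = 1170/249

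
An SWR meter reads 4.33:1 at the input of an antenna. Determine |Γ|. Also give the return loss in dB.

|Γ| ≈ 0.625; return loss ≈ 4.09 dB

|Γ| = (S − 1)/(S + 1) = (4.33 − 1)/(4.33 + 1) = 3.33/5.33
RL = −20·log₁₀|Γ| = −20·log₁₀(0.625)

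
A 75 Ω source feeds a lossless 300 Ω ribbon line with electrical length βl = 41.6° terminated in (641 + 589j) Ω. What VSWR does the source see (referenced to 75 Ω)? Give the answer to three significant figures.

VSWR ≈ 13.5

tan(βl) = 0.888
Z_in = Z_0·(Z_L + jZ_0·tanβl)/(Z_0 + jZ_L·tanβl) = 276 − j446 Ω
Γ_s = (Z_in − Z_s)/(Z_in + Z_s) = (201 − j446)/(351 − j446), |Γ_s| = 0.862
VSWR = (1 + |Γ_s|)/(1 − |Γ_s|)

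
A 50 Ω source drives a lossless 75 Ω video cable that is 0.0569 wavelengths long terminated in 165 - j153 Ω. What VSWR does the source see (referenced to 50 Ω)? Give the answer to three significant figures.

VSWR ≈ 5.38

βl = 2π × 0.0569 = 20.5°
tan(βl) = 0.374
Z_in = Z_0·(Z_L + jZ_0·tanβl)/(Z_0 + jZ_L·tanβl) = 49.7 − j94.1 Ω
Γ_s = (Z_in − Z_s)/(Z_in + Z_s) = (-0.262 − j94.1)/(99.7 − j94.1), |Γ_s| = 0.686
VSWR = (1 + |Γ_s|)/(1 − |Γ_s|)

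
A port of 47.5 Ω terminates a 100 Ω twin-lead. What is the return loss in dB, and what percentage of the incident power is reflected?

RL ≈ 8.97 dB; 12.7% of incident power reflected

Γ = (47.5 − 100)/(47.5 + 100) = -0.356
RL = −20·log₁₀(0.356) = 8.97 dB
P_refl/P_inc = |Γ|² = 0.127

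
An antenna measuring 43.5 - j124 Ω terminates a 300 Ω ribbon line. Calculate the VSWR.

Γ = (Z_L − Z_0)/(Z_L + Z_0) = (-256.5 − j124)/(343.5 − j124)
|Γ| = 285/365 = 0.78
VSWR = (1 + |Γ|)/(1 − |Γ|) = 1.78/0.22

VSWR ≈ 8.1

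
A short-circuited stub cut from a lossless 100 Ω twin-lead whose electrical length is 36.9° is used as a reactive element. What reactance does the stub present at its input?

tan(βl) = 0.751
For a short-circuited stub, Z_in = jZ_0·tan(βl)

X_in ≈ 75.1 Ω (inductive)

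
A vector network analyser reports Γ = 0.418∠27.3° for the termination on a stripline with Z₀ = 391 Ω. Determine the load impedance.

Z_L = Z_0·(1 + Γ)/(1 − Γ) = 391·(1.37 + j0.192)/(0.629 − j0.192)

Z_L ≈ 747 + j347 Ω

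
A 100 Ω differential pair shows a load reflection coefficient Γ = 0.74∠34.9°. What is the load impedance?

Z_L ≈ 136 + j254 Ω

Z_L = Z_0·(1 + Γ)/(1 − Γ) = 100·(1.61 + j0.423)/(0.393 − j0.423)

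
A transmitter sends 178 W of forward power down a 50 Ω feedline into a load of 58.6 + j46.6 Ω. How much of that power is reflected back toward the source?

P_reflected ≈ 28.6 W

|Γ| = |(8.6 + j46.6)/(108.6 + j46.6)| = 0.401
|Γ|² = 0.161
P_refl = |Γ|²·P_inc = 28.6 W, P_del = (1 − |Γ|²)·P_inc = 149 W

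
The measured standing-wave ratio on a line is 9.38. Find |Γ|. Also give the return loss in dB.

|Γ| = (S − 1)/(S + 1) = (9.38 − 1)/(9.38 + 1) = 8.38/10.4
RL = −20·log₁₀|Γ| = −20·log₁₀(0.807)

|Γ| ≈ 0.807; return loss ≈ 1.86 dB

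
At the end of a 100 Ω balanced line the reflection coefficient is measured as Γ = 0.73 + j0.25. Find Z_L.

Z_L ≈ 299 + j369 Ω

Z_L = Z_0·(1 + Γ)/(1 − Γ) = 100·(1.73 + j0.25)/(0.27 − j0.25)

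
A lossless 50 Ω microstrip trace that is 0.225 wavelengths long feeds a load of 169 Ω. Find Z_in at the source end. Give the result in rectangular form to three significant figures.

βl = 2π × 0.225 = 81°
tan(βl) = tan(81°) = 6.31
Z_in = Z_0·(Z_L + jZ_0·tanβl)/(Z_0 + jZ_L·tanβl)
     = 50·(169 + j316)/(50 + j1070)

Z_in ≈ 15.1 − j7.21 Ω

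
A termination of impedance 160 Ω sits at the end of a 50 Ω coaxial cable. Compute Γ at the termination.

Γ = 0.524

Γ = (Z_L − Z_0)/(Z_L + Z_0) = (160 − 50)/(160 + 50) = 110/210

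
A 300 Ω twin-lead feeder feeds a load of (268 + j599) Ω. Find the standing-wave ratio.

VSWR ≈ 6.32

Γ = (Z_L − Z_0)/(Z_L + Z_0) = (-32 + j599)/(568 + j599)
|Γ| = 600/825 = 0.727
VSWR = (1 + |Γ|)/(1 − |Γ|) = 1.73/0.273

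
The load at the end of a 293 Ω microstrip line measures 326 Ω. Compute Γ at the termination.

Γ = 0.0533

Γ = (Z_L − Z_0)/(Z_L + Z_0) = (326 − 293)/(326 + 293) = 33/619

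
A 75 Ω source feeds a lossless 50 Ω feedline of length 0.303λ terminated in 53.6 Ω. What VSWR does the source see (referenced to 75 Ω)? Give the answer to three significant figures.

βl = 2π × 0.303 = 109°
tan(βl) = -2.89
Z_in = Z_0·(Z_L + jZ_0·tanβl)/(Z_0 + jZ_L·tanβl) = 47.3 + j2.03 Ω
Γ_s = (Z_in − Z_s)/(Z_in + Z_s) = (-27.7 + j2.03)/(122 + j2.03), |Γ_s| = 0.227
VSWR = (1 + |Γ_s|)/(1 − |Γ_s|)

VSWR ≈ 1.59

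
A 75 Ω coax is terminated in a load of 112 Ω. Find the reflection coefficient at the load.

Γ = (Z_L − Z_0)/(Z_L + Z_0) = (112 − 75)/(112 + 75) = 37/187

Γ = 0.198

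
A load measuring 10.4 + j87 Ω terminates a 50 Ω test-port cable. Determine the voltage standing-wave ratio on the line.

Γ = (Z_L − Z_0)/(Z_L + Z_0) = (-39.6 + j87)/(60.4 + j87)
|Γ| = 95.6/106 = 0.903
VSWR = (1 + |Γ|)/(1 − |Γ|) = 1.9/0.0975

VSWR ≈ 19.5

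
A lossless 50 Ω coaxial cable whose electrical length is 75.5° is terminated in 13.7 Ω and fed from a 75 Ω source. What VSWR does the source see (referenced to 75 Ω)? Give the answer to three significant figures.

tan(βl) = 3.87
Z_in = Z_0·(Z_L + jZ_0·tanβl)/(Z_0 + jZ_L·tanβl) = 103 + j84.3 Ω
Γ_s = (Z_in − Z_s)/(Z_in + Z_s) = (28 + j84.3)/(178 + j84.3), |Γ_s| = 0.451
VSWR = (1 + |Γ_s|)/(1 − |Γ_s|)

VSWR ≈ 2.64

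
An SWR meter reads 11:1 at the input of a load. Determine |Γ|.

|Γ| ≈ 0.833

|Γ| = (S − 1)/(S + 1) = (11 − 1)/(11 + 1) = 10/12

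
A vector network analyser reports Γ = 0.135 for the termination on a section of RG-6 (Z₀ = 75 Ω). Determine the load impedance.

Z_L = Z_0·(1 + Γ)/(1 − Γ) = 75·(1.14)/(0.865)

Z_L ≈ 98.4 Ω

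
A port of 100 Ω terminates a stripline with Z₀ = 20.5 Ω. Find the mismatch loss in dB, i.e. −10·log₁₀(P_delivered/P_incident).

Γ = (100 − 20.5)/(100 + 20.5) = 0.66
|Γ|² = 0.435, so P_del/P_inc = 1 − |Γ|² = 0.565
ML = −10·log₁₀(1 − |Γ|²)

mismatch loss ≈ 2.48 dB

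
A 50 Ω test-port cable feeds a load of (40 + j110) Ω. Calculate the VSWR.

VSWR ≈ 7.97

Γ = (Z_L − Z_0)/(Z_L + Z_0) = (-10 + j110)/(90 + j110)
|Γ| = 110/142 = 0.777
VSWR = (1 + |Γ|)/(1 − |Γ|) = 1.78/0.223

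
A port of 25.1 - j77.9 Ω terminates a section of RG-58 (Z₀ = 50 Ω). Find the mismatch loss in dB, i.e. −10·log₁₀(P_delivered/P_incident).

mismatch loss ≈ 3.68 dB

Γ = (-24.9 − j77.9)/(75.1 − j77.9), |Γ| = 0.756
|Γ|² = 0.571, so P_del/P_inc = 1 − |Γ|² = 0.429
ML = −10·log₁₀(1 − |Γ|²)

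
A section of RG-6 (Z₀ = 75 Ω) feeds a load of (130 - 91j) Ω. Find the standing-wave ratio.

VSWR ≈ 2.8

Γ = (Z_L − Z_0)/(Z_L + Z_0) = (55 − j91)/(205 − j91)
|Γ| = 106/224 = 0.474
VSWR = (1 + |Γ|)/(1 − |Γ|) = 1.47/0.526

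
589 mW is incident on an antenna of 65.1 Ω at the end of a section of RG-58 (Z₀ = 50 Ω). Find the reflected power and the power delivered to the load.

P_reflected ≈ 10.1 mW; P_delivered ≈ 579 mW

Γ = (65.1 − 50)/(65.1 + 50) = 0.131
|Γ|² = 0.0172
P_refl = |Γ|²·P_inc = 10.1 mW, P_del = (1 − |Γ|²)·P_inc = 579 mW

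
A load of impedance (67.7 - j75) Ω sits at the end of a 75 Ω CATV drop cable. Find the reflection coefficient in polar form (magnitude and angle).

Γ = (Z_L − Z_0)/(Z_L + Z_0) = (-7.3 − j75)/(142.7 − j75)
|Γ| = 75.4/161 = 0.467

Γ ≈ 0.467 ∠ -67.8°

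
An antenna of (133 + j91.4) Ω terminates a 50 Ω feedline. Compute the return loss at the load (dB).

Γ = (83 + j91.4)/(183 + j91.4), |Γ| = 0.604
RL = −20·log₁₀|Γ| = −20·log₁₀(0.604)

RL ≈ 4.39 dB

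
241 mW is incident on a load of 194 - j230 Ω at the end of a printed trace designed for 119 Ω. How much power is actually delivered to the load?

|Γ| = |(75 − j230)/(313 − j230)| = 0.623
|Γ|² = 0.388
P_refl = |Γ|²·P_inc = 93.5 mW, P_del = (1 − |Γ|²)·P_inc = 148 mW

P_delivered ≈ 148 mW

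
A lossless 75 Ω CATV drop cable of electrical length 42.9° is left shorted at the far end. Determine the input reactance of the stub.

tan(βl) = 0.929
For a shorted stub, Z_in = jZ_0·tan(βl)

X_in ≈ 69.7 Ω (inductive)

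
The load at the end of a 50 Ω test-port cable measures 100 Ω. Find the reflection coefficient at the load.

Γ = (Z_L − Z_0)/(Z_L + Z_0) = (100 − 50)/(100 + 50) = 50/150

Γ = 0.333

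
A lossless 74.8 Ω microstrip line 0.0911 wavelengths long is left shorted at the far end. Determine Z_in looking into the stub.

βl = 2π × 0.0911 = 32.8°
tan(βl) = 0.644
For a shorted stub, Z_in = jZ_0·tan(βl)

Z_in ≈ +j48.2 Ω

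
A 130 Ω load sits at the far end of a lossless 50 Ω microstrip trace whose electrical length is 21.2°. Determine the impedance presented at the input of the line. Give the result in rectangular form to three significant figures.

tan(βl) = tan(21.2°) = 0.388
Z_in = Z_0·(Z_L + jZ_0·tanβl)/(Z_0 + jZ_L·tanβl)
     = 50·(130 + j19.4)/(50 + j50.4)

Z_in ≈ 74.1 − j55.4 Ω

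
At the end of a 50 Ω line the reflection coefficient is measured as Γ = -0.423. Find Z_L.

Z_L ≈ 20.3 Ω

Z_L = Z_0·(1 + Γ)/(1 − Γ) = 50·(0.577)/(1.42)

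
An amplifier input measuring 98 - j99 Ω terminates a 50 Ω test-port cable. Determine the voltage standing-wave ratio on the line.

VSWR ≈ 4.23

Γ = (Z_L − Z_0)/(Z_L + Z_0) = (48 − j99)/(148 − j99)
|Γ| = 110/178 = 0.618
VSWR = (1 + |Γ|)/(1 − |Γ|) = 1.62/0.382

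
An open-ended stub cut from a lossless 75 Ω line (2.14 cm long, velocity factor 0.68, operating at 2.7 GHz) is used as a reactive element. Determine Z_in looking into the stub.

λ = v/f = 0.68·c / 2.7 GHz = 0.0756 m
βl = 2π·l/λ = 2π × 0.283 = 102°
tan(βl) = -4.72
For an open-ended stub, Z_in = −jZ_0·cot(βl) = −jZ_0/tan(βl)

Z_in ≈ +j15.9 Ω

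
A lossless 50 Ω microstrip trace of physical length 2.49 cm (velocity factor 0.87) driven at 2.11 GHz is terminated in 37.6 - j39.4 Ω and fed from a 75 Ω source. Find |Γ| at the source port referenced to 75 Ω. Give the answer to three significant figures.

|Γ| ≈ 0.55

λ = v/f = 0.87·c / 2.11 GHz = 0.124 m
βl = 2π·l/λ = 2π × 0.201 = 72.5°
tan(βl) = 3.17
Z_in = Z_0·(Z_L + jZ_0·tanβl)/(Z_0 + jZ_L·tanβl) = 23.2 + j18.2 Ω
Γ_s = (Z_in − Z_s)/(Z_in + Z_s) = (-51.8 + j18.2)/(98.2 + j18.2), |Γ_s| = 0.55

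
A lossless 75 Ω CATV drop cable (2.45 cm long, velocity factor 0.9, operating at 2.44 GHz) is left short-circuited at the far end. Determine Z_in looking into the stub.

λ = v/f = 0.9·c / 2.44 GHz = 0.111 m
βl = 2π·l/λ = 2π × 0.221 = 79.7°
tan(βl) = 5.51
For a short-circuited stub, Z_in = jZ_0·tan(βl)

Z_in ≈ +j413 Ω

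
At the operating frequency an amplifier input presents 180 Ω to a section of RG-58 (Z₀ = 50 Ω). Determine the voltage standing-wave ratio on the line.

VSWR ≈ 3.6

For a purely resistive load, VSWR = R_L/Z_0 or Z_0/R_L (whichever > 1) = 180/50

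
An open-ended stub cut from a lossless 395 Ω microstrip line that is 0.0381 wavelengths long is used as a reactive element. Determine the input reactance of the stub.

X_in ≈ -1620 Ω (capacitive)

βl = 2π × 0.0381 = 13.7°
tan(βl) = 0.244
For an open-ended stub, Z_in = −jZ_0·cot(βl) = −jZ_0/tan(βl)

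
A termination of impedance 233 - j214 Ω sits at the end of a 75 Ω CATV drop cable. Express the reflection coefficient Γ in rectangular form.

Γ ≈ 0.672 − j0.228

Γ = (Z_L − Z_0)/(Z_L + Z_0) = (158 − j214)/(308 − j214)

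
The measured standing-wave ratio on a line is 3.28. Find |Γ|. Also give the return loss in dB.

|Γ| = (S − 1)/(S + 1) = (3.28 − 1)/(3.28 + 1) = 2.28/4.28
RL = −20·log₁₀|Γ| = −20·log₁₀(0.533)

|Γ| ≈ 0.533; return loss ≈ 5.47 dB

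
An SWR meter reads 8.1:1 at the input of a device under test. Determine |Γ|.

|Γ| = (S − 1)/(S + 1) = (8.1 − 1)/(8.1 + 1) = 7.1/9.1

|Γ| ≈ 0.78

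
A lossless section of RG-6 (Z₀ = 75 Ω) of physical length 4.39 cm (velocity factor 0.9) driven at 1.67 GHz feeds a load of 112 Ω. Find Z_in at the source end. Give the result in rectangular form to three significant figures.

Z_in ≈ 50.7 + j5.58 Ω

λ = v/f = 0.9·c / 1.67 GHz = 0.162 m
βl = 2π·l/λ = 2π × 0.272 = 97.8°
tan(βl) = tan(97.8°) = -7.35
Z_in = Z_0·(Z_L + jZ_0·tanβl)/(Z_0 + jZ_L·tanβl)
     = 75·(112 − j551)/(75 − j823)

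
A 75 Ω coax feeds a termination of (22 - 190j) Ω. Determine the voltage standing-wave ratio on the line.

VSWR ≈ 25.5

Γ = (Z_L − Z_0)/(Z_L + Z_0) = (-53 − j190)/(97 − j190)
|Γ| = 197/213 = 0.925
VSWR = (1 + |Γ|)/(1 − |Γ|) = 1.92/0.0754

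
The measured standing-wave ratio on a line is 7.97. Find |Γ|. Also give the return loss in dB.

|Γ| = (S − 1)/(S + 1) = (7.97 − 1)/(7.97 + 1) = 6.97/8.97
RL = −20·log₁₀|Γ| = −20·log₁₀(0.777)

|Γ| ≈ 0.777; return loss ≈ 2.19 dB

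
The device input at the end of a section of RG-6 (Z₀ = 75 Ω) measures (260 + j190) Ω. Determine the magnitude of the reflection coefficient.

|Γ| ≈ 0.689

Γ = (Z_L − Z_0)/(Z_L + Z_0) = (185 + j190)/(335 + j190)
|Γ| = 265/385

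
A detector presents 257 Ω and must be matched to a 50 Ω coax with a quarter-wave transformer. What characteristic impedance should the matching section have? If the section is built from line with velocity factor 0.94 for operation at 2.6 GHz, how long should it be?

Z_qwt ≈ 113 Ω; length ≈ 2.71 cm

Z_qwt = √(Z_0·R_L) = √(50 × 257) = √12850
λ = 0.94·c/f = 0.108 m, so l = λ/4 = 0.0271 m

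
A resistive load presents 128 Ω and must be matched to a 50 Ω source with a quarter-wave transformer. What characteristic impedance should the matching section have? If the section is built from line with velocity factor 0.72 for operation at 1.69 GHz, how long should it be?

Z_qwt ≈ 80 Ω; length ≈ 3.2 cm

Z_qwt = √(Z_0·R_L) = √(50 × 128) = √6400
λ = 0.72·c/f = 0.128 m, so l = λ/4 = 0.032 m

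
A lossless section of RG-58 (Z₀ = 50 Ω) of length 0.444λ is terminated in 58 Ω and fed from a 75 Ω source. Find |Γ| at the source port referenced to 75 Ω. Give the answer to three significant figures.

βl = 2π × 0.444 = 160°
tan(βl) = -0.367
Z_in = Z_0·(Z_L + jZ_0·tanβl)/(Z_0 + jZ_L·tanβl) = 55.7 + j5.37 Ω
Γ_s = (Z_in − Z_s)/(Z_in + Z_s) = (-19.3 + j5.37)/(131 + j5.37), |Γ_s| = 0.153

|Γ| ≈ 0.153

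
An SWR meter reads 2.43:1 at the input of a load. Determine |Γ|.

|Γ| ≈ 0.417

|Γ| = (S − 1)/(S + 1) = (2.43 − 1)/(2.43 + 1) = 1.43/3.43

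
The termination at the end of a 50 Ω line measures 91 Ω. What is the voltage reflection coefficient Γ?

Γ = 0.291

Γ = (Z_L − Z_0)/(Z_L + Z_0) = (91 − 50)/(91 + 50) = 41/141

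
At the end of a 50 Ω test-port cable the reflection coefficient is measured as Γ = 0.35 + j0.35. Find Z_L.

Z_L = Z_0·(1 + Γ)/(1 − Γ) = 50·(1.35 + j0.35)/(0.65 − j0.35)

Z_L ≈ 69.3 + j64.2 Ω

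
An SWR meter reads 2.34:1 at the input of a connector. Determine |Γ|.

|Γ| = (S − 1)/(S + 1) = (2.34 − 1)/(2.34 + 1) = 1.34/3.34

|Γ| ≈ 0.401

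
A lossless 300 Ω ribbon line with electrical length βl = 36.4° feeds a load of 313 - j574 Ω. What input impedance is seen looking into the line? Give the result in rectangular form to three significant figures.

Z_in ≈ 75.5 − j170 Ω

tan(βl) = tan(36.4°) = 0.737
Z_in = Z_0·(Z_L + jZ_0·tanβl)/(Z_0 + jZ_L·tanβl)
     = 300·(313 − j353)/(723 + j231)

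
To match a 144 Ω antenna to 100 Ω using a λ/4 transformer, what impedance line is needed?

Z_qwt ≈ 120 Ω

Z_qwt = √(Z_0·R_L) = √(100 × 144) = √14400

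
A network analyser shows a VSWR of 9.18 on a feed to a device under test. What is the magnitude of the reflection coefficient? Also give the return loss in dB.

|Γ| = (S − 1)/(S + 1) = (9.18 − 1)/(9.18 + 1) = 8.18/10.2
RL = −20·log₁₀|Γ| = −20·log₁₀(0.804)

|Γ| ≈ 0.804; return loss ≈ 1.9 dB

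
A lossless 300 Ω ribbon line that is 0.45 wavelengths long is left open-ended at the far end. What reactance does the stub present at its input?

βl = 2π × 0.45 = 162°
tan(βl) = -0.325
For an open-ended stub, Z_in = −jZ_0·cot(βl) = −jZ_0/tan(βl)

X_in ≈ 923 Ω (inductive)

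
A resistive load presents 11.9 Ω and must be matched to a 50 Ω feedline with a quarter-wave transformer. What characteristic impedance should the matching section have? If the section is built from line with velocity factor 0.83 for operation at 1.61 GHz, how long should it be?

Z_qwt ≈ 24.4 Ω; length ≈ 3.87 cm

Z_qwt = √(Z_0·R_L) = √(50 × 11.9) = √595
λ = 0.83·c/f = 0.155 m, so l = λ/4 = 0.0387 m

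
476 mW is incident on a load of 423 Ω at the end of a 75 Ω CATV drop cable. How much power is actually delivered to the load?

Γ = (423 − 75)/(423 + 75) = 0.699
|Γ|² = 0.488
P_refl = |Γ|²·P_inc = 232 mW, P_del = (1 − |Γ|²)·P_inc = 244 mW

P_delivered ≈ 244 mW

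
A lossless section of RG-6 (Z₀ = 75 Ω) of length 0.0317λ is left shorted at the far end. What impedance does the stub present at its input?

Z_in ≈ +j15.1 Ω

βl = 2π × 0.0317 = 11.4°
tan(βl) = 0.202
For a shorted stub, Z_in = jZ_0·tan(βl)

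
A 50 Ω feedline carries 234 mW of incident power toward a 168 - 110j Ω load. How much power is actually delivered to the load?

|Γ| = |(118 − j110)/(218 − j110)| = 0.661
|Γ|² = 0.436
P_refl = |Γ|²·P_inc = 102 mW, P_del = (1 − |Γ|²)·P_inc = 132 mW

P_delivered ≈ 132 mW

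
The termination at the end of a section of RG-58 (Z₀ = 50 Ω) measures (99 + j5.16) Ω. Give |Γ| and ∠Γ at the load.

Γ = (Z_L − Z_0)/(Z_L + Z_0) = (49 + j5.16)/(149 + j5.16)
|Γ| = 49.3/149 = 0.33

Γ ≈ 0.33 ∠ 4.03°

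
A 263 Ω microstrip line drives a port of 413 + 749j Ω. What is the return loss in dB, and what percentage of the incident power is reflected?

RL ≈ 2.42 dB; 57.3% of incident power reflected

Γ = (150 + j749)/(676 + j749), |Γ| = 0.757
RL = −20·log₁₀(0.757) = 2.42 dB
P_refl/P_inc = |Γ|² = 0.573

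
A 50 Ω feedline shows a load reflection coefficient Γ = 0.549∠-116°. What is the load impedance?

Z_L ≈ 19.6 − j27.7 Ω

Z_L = Z_0·(1 + Γ)/(1 − Γ) = 50·(0.759 − j0.493)/(1.24 + j0.493)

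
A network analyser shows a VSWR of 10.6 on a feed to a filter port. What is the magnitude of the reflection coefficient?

|Γ| = (S − 1)/(S + 1) = (10.6 − 1)/(10.6 + 1) = 9.6/11.6

|Γ| ≈ 0.828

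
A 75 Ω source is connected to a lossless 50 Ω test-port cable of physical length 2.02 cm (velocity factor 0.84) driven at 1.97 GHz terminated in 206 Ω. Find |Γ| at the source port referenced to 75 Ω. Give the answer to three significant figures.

|Γ| ≈ 0.677

λ = v/f = 0.84·c / 1.97 GHz = 0.128 m
βl = 2π·l/λ = 2π × 0.158 = 56.8°
tan(βl) = 1.53
Z_in = Z_0·(Z_L + jZ_0·tanβl)/(Z_0 + jZ_L·tanβl) = 16.9 − j30 Ω
Γ_s = (Z_in − Z_s)/(Z_in + Z_s) = (-58.1 − j30)/(91.9 − j30), |Γ_s| = 0.677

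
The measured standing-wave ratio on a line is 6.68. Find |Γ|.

|Γ| ≈ 0.74

|Γ| = (S − 1)/(S + 1) = (6.68 − 1)/(6.68 + 1) = 5.68/7.68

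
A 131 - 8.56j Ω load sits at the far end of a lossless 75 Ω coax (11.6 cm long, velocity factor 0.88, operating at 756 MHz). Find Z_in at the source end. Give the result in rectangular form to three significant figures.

Z_in ≈ 53.2 + j28.8 Ω

λ = v/f = 0.88·c / 756 MHz = 0.349 m
βl = 2π·l/λ = 2π × 0.332 = 120°
tan(βl) = tan(120°) = -1.76
Z_in = Z_0·(Z_L + jZ_0·tanβl)/(Z_0 + jZ_L·tanβl)
     = 75·(131 − j141)/(59.9 − j231)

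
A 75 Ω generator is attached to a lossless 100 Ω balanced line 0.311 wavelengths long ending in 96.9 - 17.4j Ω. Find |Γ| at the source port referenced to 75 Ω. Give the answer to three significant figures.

|Γ| ≈ 0.216

βl = 2π × 0.311 = 112°
tan(βl) = -2.48
Z_in = Z_0·(Z_L + jZ_0·tanβl)/(Z_0 + jZ_L·tanβl) = 114 + j13.4 Ω
Γ_s = (Z_in − Z_s)/(Z_in + Z_s) = (38.6 + j13.4)/(189 + j13.4), |Γ_s| = 0.216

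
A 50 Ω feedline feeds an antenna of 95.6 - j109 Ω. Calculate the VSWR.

Γ = (Z_L − Z_0)/(Z_L + Z_0) = (45.6 − j109)/(145.6 − j109)
|Γ| = 118/182 = 0.65
VSWR = (1 + |Γ|)/(1 − |Γ|) = 1.65/0.35

VSWR ≈ 4.71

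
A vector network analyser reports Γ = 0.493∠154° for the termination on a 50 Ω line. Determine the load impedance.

Z_L ≈ 17.8 + j10.1 Ω

Z_L = Z_0·(1 + Γ)/(1 − Γ) = 50·(0.557 + j0.216)/(1.44 − j0.216)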